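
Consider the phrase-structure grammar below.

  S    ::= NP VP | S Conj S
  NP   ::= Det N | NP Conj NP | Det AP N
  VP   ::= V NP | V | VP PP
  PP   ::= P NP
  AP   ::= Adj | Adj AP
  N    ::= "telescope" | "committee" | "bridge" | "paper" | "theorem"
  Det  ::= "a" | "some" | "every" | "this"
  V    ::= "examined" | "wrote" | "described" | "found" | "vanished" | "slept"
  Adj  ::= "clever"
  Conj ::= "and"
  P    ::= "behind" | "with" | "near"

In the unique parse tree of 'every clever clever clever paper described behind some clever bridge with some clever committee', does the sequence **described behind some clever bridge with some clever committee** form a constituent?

Yes

[S [NP [Det every] [AP [Adj clever] [AP [Adj clever] [AP [Adj clever]]]] [N paper]] [VP [VP [VP [V described]] [PP [P behind] [NP [Det some] [AP [Adj clever]] [N bridge]]]] [PP [P with] [NP [Det some] [AP [Adj clever]] [N committee]]]]]
The words 'described behind some clever bridge with some clever committee' are exhaustively dominated by a single VP node (built by VP → VP PP), so they form a constituent.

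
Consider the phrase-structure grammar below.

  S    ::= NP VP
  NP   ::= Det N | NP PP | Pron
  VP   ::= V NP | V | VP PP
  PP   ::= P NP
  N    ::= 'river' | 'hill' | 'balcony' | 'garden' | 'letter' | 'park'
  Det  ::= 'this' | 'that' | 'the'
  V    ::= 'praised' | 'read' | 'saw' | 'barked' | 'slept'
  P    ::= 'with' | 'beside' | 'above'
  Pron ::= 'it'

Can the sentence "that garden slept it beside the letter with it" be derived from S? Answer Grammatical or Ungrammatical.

Grammatical

[S [NP [Det that] [N garden]] [VP [V slept] [NP [NP [Pron it]] [PP [P beside] [NP [NP [Det the] [N letter]] [PP [P with] [NP [Pron it]]]]]]]]
Each bracket corresponds to one application of a listed rule, so the string is derivable from S.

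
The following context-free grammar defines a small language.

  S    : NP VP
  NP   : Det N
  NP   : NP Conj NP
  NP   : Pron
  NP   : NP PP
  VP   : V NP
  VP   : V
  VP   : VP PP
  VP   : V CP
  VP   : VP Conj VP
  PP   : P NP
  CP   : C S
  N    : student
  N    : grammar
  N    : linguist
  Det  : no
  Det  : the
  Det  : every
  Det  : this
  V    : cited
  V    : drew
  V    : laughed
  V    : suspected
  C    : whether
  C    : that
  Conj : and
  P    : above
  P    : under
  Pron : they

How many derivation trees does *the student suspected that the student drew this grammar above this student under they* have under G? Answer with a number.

9

Two of the 9 distinct bracketings:
[S [NP [Det the] [N student]] [VP [VP [V suspected] [CP [C that] [S [NP [Det the] [N student]] [VP [V drew] [NP [Det this] [N grammar]]]]]] [PP [P above] [NP [NP [Det this] [N student]] [PP [P under] [NP [Pron they]]]]]]]
[S [NP [Det the] [N student]] [VP [VP [VP [V suspected] [CP [C that] [S [NP [Det the] [N student]] [VP [V drew] [NP [Det this] [N grammar]]]]]] [PP [P above] [NP [Det this] [N student]]]] [PP [P under] [NP [Pron they]]]]]
The difference turns on whether NP → NP PP is used at the relevant span, versus an alternative expansion of NP.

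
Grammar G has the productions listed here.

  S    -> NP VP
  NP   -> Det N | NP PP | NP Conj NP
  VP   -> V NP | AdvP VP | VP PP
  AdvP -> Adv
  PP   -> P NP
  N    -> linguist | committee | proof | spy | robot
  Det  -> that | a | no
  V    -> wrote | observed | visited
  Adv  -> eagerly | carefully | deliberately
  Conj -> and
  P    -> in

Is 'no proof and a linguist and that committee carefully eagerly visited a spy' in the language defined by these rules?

S
  NP
    NP
      Det: no
      N: proof
    Conj: and
    NP
      NP
        Det: a
        N: linguist
      Conj: and
      NP
        Det: that
        N: committee
  VP
    AdvP
      Adv: carefully
    VP
      AdvP
        Adv: eagerly
      VP
        V: visited
        NP
          Det: a
          N: spy
Each bracket corresponds to one application of a listed rule, so the string is derivable from S.

Grammatical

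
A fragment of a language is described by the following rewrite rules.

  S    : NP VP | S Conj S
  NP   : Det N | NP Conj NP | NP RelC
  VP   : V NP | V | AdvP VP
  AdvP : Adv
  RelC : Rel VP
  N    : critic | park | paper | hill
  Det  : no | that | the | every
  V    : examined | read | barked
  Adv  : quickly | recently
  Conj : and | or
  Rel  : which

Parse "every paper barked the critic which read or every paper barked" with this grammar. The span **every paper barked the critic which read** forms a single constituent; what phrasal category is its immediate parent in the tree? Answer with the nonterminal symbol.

S

S
  S
    NP
      Det: every
      N: paper
    VP
      V: barked
      NP
        NP
          Det: the
          N: critic
        RelC
          Rel: which
          VP
            V: read
  Conj: or
  S
    NP
      Det: every
      N: paper
    VP
      V: barked
The span 'every paper barked the critic which read' is the S node built by S → NP VP.
Its mother is the S built by S → S Conj S.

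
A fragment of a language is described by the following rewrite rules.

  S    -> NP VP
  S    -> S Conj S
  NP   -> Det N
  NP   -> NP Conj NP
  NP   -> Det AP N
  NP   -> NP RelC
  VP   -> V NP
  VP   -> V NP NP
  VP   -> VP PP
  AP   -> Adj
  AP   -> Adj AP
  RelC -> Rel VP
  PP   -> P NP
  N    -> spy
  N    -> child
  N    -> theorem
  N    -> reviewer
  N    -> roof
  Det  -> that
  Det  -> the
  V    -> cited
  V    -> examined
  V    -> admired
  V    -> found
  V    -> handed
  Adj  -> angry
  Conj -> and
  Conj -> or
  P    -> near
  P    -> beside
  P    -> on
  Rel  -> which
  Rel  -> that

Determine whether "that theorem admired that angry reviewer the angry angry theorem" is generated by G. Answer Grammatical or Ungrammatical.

S
  NP
    Det: that
    N: theorem
  VP
    V: admired
    NP
      Det: that
      AP
        Adj: angry
      N: reviewer
    NP
      Det: the
      AP
        Adj: angry
        AP
          Adj: angry
      N: theorem
Every word is introduced by a lexical rule and the phrasal rules combine the resulting categories into a single S.

Grammatical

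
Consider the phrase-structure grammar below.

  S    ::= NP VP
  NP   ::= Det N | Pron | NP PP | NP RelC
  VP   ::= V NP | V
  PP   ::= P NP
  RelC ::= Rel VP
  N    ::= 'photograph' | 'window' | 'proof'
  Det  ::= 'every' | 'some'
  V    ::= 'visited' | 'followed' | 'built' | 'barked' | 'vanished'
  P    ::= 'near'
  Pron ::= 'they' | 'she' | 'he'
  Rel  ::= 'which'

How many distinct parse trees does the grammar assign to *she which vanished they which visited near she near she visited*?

Two of the 7 distinct bracketings:
[S [NP [NP [NP [Pron she]] [RelC [Rel which] [VP [V vanished] [NP [NP [Pron they]] [RelC [Rel which] [VP [V visited]]]]]]] [PP [P near] [NP [NP [Pron she]] [PP [P near] [NP [Pron she]]]]]] [VP [V visited]]]
[S [NP [NP [NP [NP [Pron she]] [RelC [Rel which] [VP [V vanished] [NP [Pron they]]]]] [RelC [Rel which] [VP [V visited]]]] [PP [P near] [NP [NP [Pron she]] [PP [P near] [NP [Pron she]]]]]] [VP [V visited]]]
The trees differ in how a recursive rule is bracketed over the same span.

7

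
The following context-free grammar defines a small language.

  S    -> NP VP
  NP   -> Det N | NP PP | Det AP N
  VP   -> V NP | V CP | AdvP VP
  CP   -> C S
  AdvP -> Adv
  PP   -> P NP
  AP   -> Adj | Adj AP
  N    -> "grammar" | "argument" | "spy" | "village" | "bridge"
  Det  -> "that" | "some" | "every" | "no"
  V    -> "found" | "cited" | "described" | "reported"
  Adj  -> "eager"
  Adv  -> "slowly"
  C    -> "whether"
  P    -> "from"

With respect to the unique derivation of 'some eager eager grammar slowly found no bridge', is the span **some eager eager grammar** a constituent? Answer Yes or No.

[S [NP [Det some] [AP [Adj eager] [AP [Adj eager]]] [N grammar]] [VP [AdvP [Adv slowly]] [VP [V found] [NP [Det no] [N bridge]]]]]
The words 'some eager eager grammar' are exhaustively dominated by a single NP node (built by NP → Det AP N), so they form a constituent.

Yes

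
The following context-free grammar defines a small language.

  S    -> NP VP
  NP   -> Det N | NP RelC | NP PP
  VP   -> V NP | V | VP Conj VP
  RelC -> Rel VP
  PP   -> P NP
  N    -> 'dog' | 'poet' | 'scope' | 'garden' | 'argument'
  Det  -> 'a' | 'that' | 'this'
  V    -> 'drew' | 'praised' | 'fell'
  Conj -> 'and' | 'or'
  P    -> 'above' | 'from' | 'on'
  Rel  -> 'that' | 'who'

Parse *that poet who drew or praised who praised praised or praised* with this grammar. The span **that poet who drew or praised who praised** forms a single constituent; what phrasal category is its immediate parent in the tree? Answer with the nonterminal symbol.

[S [NP [NP [NP [Det that] [N poet]] [RelC [Rel who] [VP [VP [V drew]] [Conj or] [VP [V praised]]]]] [RelC [Rel who] [VP [V praised]]]] [VP [VP [V praised]] [Conj or] [VP [V praised]]]]
The span 'that poet who drew or praised who praised' is the NP node built by NP → NP RelC.
Its mother is the S built by S → NP VP.

S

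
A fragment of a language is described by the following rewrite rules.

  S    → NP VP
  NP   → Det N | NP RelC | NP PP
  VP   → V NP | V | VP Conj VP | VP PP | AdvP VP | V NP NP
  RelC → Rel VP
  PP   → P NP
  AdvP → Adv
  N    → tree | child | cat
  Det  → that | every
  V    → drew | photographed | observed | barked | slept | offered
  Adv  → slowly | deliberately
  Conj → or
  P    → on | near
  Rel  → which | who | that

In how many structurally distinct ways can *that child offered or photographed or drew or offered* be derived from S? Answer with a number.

5

Two of the 5 distinct bracketings:
[S [NP [Det that] [N child]] [VP [VP [V offered]] [Conj or] [VP [VP [V photographed]] [Conj or] [VP [VP [V drew]] [Conj or] [VP [V offered]]]]]]
[S [NP [Det that] [N child]] [VP [VP [V offered]] [Conj or] [VP [VP [VP [V photographed]] [Conj or] [VP [V drew]]] [Conj or] [VP [V offered]]]]]
The trees differ in how a recursive rule is bracketed over the same span.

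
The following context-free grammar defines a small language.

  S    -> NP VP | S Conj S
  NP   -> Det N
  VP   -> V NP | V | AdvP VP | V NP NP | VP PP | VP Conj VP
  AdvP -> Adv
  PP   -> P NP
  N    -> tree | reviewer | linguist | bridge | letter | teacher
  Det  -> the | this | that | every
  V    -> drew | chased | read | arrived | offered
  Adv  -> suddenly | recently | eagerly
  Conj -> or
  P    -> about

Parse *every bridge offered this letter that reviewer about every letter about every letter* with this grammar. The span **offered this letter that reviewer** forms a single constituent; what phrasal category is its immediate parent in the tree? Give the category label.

S
  NP
    Det: every
    N: bridge
  VP
    VP
      VP
        V: offered
        NP
          Det: this
          N: letter
        NP
          Det: that
          N: reviewer
      PP
        P: about
        NP
          Det: every
          N: letter
    PP
      P: about
      NP
        Det: every
        N: letter
The span 'offered this letter that reviewer' is the VP node built by VP → V NP NP.
Its mother is the VP built by VP → VP PP.

VP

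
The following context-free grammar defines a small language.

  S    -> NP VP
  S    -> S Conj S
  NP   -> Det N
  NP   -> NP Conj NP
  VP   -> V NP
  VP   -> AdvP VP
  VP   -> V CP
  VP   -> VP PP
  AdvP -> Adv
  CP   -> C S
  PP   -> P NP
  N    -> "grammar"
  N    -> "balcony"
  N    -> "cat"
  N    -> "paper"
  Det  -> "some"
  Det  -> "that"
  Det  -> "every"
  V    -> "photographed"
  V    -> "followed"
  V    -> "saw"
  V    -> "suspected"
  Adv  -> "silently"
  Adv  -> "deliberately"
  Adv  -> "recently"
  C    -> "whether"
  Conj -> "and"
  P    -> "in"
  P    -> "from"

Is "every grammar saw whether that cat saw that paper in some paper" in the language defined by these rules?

[S [NP [Det every] [N grammar]] [VP [V saw] [CP [C whether] [S [NP [Det that] [N cat]] [VP [VP [V saw] [NP [Det that] [N paper]]] [PP [P in] [NP [Det some] [N paper]]]]]]]]
Each bracket corresponds to one application of a listed rule, so the string is derivable from S.

Grammatical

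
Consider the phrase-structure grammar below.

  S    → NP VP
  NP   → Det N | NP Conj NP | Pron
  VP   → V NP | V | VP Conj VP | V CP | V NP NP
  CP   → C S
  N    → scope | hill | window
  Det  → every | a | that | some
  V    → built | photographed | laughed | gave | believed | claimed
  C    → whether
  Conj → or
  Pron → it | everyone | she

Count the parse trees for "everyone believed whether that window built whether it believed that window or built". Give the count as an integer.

Two of the 3 distinct bracketings:
[S [NP [Pron everyone]] [VP [VP [V believed] [CP [C whether] [S [NP [Det that] [N window]] [VP [V built] [CP [C whether] [S [NP [Pron it]] [VP [V believed] [NP [Det that] [N window]]]]]]]]] [Conj or] [VP [V built]]]]
[S [NP [Pron everyone]] [VP [V believed] [CP [C whether] [S [NP [Det that] [N window]] [VP [VP [V built] [CP [C whether] [S [NP [Pron it]] [VP [V believed] [NP [Det that] [N window]]]]]] [Conj or] [VP [V built]]]]]]]
The trees differ in how a recursive rule is bracketed over the same span.

3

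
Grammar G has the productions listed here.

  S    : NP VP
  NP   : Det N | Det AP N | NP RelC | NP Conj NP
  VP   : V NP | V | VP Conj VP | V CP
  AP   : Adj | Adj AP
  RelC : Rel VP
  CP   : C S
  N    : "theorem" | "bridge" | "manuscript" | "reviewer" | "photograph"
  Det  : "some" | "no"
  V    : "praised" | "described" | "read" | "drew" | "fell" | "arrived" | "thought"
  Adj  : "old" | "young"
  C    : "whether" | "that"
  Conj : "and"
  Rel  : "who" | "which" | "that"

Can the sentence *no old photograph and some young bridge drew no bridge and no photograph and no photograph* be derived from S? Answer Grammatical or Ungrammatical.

Grammatical

[S [NP [NP [Det no] [AP [Adj old]] [N photograph]] [Conj and] [NP [Det some] [AP [Adj young]] [N bridge]]] [VP [V drew] [NP [NP [Det no] [N bridge]] [Conj and] [NP [NP [Det no] [N photograph]] [Conj and] [NP [Det no] [N photograph]]]]]]
The bracketing above is licensed at every node by one of the given productions, with S at the root.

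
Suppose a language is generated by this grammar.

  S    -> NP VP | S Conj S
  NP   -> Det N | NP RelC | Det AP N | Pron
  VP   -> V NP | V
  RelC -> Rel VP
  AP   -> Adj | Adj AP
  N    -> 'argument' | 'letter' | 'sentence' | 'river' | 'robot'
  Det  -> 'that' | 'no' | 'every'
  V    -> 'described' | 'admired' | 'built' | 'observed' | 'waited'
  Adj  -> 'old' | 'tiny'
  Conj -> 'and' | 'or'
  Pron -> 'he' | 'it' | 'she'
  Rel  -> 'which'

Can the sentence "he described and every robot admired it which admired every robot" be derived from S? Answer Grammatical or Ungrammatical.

Grammatical

[S [S [NP [Pron he]] [VP [V described]]] [Conj and] [S [NP [Det every] [N robot]] [VP [V admired] [NP [NP [Pron it]] [RelC [Rel which] [VP [V admired] [NP [Det every] [N robot]]]]]]]]
The bracketing above is licensed at every node by one of the given productions, with S at the root.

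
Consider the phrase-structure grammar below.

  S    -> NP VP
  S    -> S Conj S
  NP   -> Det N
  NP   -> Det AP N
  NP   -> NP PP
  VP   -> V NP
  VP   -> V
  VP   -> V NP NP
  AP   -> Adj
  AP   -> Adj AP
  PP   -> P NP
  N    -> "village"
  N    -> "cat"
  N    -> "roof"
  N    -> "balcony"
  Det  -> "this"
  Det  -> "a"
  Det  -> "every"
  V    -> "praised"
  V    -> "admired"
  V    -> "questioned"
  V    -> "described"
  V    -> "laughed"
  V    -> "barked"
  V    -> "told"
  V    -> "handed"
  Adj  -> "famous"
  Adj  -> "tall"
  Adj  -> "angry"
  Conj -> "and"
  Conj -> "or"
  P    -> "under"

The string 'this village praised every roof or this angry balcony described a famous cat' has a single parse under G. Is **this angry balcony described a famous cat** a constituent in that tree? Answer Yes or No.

Yes

[S [S [NP [Det this] [N village]] [VP [V praised] [NP [Det every] [N roof]]]] [Conj or] [S [NP [Det this] [AP [Adj angry]] [N balcony]] [VP [V described] [NP [Det a] [AP [Adj famous]] [N cat]]]]]
The words 'this angry balcony described a famous cat' are exhaustively dominated by a single S node (built by S → NP VP), so they form a constituent.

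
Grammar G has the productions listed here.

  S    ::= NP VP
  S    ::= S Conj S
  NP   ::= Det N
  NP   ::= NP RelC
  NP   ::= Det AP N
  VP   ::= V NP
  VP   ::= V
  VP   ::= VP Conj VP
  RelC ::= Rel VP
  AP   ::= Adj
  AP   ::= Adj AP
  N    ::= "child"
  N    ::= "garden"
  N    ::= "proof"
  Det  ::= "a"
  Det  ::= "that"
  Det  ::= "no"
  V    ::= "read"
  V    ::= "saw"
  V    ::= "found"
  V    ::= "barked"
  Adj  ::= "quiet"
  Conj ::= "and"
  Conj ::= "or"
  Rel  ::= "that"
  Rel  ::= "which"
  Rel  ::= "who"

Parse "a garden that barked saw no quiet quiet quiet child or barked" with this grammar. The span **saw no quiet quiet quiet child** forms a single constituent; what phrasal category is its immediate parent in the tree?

[S [NP [NP [Det a] [N garden]] [RelC [Rel that] [VP [V barked]]]] [VP [VP [V saw] [NP [Det no] [AP [Adj quiet] [AP [Adj quiet] [AP [Adj quiet]]]] [N child]]] [Conj or] [VP [V barked]]]]
The span 'saw no quiet quiet quiet child' is the VP node built by VP → V NP.
Its mother is the VP built by VP → VP Conj VP.

VP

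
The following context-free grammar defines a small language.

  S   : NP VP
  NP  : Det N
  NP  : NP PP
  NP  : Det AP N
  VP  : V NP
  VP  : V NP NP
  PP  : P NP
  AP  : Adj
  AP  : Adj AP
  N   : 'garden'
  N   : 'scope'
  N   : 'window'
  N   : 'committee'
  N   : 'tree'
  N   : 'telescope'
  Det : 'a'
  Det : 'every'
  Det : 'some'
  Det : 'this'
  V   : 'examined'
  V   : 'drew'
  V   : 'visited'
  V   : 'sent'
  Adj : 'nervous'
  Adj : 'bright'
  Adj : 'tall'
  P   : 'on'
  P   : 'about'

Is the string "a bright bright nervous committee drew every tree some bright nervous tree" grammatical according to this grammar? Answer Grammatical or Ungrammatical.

Grammatical

[S [NP [Det a] [AP [Adj bright] [AP [Adj bright] [AP [Adj nervous]]]] [N committee]] [VP [V drew] [NP [Det every] [N tree]] [NP [Det some] [AP [Adj bright] [AP [Adj nervous]]] [N tree]]]]
Every word is introduced by a lexical rule and the phrasal rules combine the resulting categories into a single S.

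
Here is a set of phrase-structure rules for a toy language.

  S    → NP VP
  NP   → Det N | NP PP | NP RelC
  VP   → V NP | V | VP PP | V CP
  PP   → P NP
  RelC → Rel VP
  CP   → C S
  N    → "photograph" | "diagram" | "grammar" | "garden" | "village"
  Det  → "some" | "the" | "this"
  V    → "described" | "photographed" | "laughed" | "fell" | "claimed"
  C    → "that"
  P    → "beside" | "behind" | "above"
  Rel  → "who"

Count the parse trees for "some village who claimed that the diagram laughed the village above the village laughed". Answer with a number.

Two of the 4 distinct bracketings:
[S [NP [NP [NP [Det some] [N village]] [RelC [Rel who] [VP [V claimed] [CP [C that] [S [NP [Det the] [N diagram]] [VP [V laughed] [NP [Det the] [N village]]]]]]]] [PP [P above] [NP [Det the] [N village]]]] [VP [V laughed]]]
[S [NP [NP [Det some] [N village]] [RelC [Rel who] [VP [VP [V claimed] [CP [C that] [S [NP [Det the] [N diagram]] [VP [V laughed] [NP [Det the] [N village]]]]]] [PP [P above] [NP [Det the] [N village]]]]]] [VP [V laughed]]]
The difference turns on whether NP → NP PP is used at the relevant span, versus an alternative expansion of NP.

4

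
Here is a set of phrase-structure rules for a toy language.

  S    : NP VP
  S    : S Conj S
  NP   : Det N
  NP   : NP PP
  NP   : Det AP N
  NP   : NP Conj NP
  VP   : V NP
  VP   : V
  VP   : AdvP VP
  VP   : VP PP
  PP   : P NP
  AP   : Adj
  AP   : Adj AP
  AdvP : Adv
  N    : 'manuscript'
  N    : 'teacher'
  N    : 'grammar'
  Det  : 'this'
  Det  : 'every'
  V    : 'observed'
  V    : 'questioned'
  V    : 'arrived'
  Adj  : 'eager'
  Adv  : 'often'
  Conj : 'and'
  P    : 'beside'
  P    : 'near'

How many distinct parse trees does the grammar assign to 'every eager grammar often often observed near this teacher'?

3

Two of the 3 distinct bracketings:
[S [NP [Det every] [AP [Adj eager]] [N grammar]] [VP [AdvP [Adv often]] [VP [AdvP [Adv often]] [VP [VP [V observed]] [PP [P near] [NP [Det this] [N teacher]]]]]]]
[S [NP [Det every] [AP [Adj eager]] [N grammar]] [VP [AdvP [Adv often]] [VP [VP [AdvP [Adv often]] [VP [V observed]]] [PP [P near] [NP [Det this] [N teacher]]]]]]
The trees differ in how a recursive rule is bracketed over the same span.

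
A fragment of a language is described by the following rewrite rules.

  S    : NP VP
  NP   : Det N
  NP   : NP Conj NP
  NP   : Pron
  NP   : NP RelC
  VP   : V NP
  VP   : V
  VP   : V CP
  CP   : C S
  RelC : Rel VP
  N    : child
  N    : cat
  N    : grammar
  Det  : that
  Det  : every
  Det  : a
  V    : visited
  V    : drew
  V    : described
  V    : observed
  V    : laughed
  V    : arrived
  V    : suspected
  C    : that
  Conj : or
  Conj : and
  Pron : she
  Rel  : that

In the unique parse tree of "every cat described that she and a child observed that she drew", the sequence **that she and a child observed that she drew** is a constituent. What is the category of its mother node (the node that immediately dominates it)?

VP

S
  NP
    Det: every
    N: cat
  VP
    V: described
    CP
      C: that
      S
        NP
          NP
            Pron: she
          Conj: and
          NP
            Det: a
            N: child
        VP
          V: observed
          CP
            C: that
            S
              NP
                Pron: she
              VP
                V: drew
The span 'that she and a child observed that she drew' is the CP node built by CP → C S.
Its mother is the VP built by VP → V CP.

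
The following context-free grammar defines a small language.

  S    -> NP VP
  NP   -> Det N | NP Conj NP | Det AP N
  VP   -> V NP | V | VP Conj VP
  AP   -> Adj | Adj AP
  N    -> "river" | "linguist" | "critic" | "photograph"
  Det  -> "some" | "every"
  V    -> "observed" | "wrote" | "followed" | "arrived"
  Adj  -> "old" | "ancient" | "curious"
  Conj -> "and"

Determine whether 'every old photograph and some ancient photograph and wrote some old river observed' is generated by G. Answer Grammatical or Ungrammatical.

Ungrammatical

For S → NP VP, every NP-prefix leaves a non-VP remainder: after 'every old photograph' the remainder is not a VP; after 'every old photograph and some ancient photograph' the remainder is not a VP.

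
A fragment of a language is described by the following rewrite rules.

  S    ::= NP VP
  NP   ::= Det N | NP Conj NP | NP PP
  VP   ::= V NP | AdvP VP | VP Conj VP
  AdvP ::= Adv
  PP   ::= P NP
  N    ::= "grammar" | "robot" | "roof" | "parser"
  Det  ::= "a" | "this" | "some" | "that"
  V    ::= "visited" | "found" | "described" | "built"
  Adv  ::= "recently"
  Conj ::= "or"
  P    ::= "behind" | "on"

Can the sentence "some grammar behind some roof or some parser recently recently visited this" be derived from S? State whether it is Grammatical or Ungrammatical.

Ungrammatical

For S → NP VP, every NP-prefix leaves a non-VP remainder: after 'some grammar' the remainder is not a VP; after 'some grammar behind some roof' the remainder is not a VP; after 'some grammar behind some roof or some parser' the remainder is not a VP.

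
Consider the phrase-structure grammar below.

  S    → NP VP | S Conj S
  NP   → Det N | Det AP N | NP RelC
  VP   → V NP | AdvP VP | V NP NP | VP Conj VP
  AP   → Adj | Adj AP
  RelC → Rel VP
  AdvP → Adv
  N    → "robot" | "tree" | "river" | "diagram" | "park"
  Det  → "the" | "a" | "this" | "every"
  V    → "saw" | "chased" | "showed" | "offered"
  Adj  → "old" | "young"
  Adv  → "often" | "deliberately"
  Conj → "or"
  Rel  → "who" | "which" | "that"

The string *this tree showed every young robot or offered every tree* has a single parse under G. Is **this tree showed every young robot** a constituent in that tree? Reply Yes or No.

[S [NP [Det this] [N tree]] [VP [VP [V showed] [NP [Det every] [AP [Adj young]] [N robot]]] [Conj or] [VP [V offered] [NP [Det every] [N tree]]]]]
The smallest constituent containing 'this tree showed every young robot' is the S spanning 'this tree showed every young robot or offered every tree'; no single node in the tree dominates exactly the given words.

No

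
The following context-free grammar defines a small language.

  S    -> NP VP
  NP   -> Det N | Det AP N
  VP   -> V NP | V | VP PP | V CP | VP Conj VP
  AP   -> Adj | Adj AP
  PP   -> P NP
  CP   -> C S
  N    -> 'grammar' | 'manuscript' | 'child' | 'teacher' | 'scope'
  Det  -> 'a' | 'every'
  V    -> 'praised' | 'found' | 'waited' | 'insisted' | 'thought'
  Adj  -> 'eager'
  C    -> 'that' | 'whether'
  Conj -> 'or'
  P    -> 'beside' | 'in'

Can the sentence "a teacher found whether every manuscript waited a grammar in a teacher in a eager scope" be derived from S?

Grammatical

S
  NP
    Det: a
    N: teacher
  VP
    VP
      VP
        V: found
        CP
          C: whether
          S
            NP
              Det: every
              N: manuscript
            VP
              V: waited
              NP
                Det: a
                N: grammar
      PP
        P: in
        NP
          Det: a
          N: teacher
    PP
      P: in
      NP
        Det: a
        AP
          Adj: eager
        N: scope
Every word is introduced by a lexical rule and the phrasal rules combine the resulting categories into a single S.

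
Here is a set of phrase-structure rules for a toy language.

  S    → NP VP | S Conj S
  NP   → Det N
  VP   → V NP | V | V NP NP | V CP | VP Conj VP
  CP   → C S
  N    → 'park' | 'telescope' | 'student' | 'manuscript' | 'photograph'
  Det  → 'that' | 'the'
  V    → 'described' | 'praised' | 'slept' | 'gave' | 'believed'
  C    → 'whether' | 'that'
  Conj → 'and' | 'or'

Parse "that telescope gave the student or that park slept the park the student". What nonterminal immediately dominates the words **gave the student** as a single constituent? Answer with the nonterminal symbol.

VP

S
  S
    NP
      Det: that
      N: telescope
    VP
      V: gave
      NP
        Det: the
        N: student
  Conj: or
  S
    NP
      Det: that
      N: park
    VP
      V: slept
      NP
        Det: the
        N: park
      NP
        Det: the
        N: student
The span 'gave the student' is the VP node built by VP → V NP.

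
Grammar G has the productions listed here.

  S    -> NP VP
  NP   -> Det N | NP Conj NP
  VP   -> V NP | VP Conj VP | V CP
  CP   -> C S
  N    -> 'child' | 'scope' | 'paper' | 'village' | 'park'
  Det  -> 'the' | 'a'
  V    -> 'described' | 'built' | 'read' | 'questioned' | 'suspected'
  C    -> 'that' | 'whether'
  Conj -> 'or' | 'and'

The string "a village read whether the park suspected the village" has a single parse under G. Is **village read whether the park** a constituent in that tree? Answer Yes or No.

No

[S [NP [Det a] [N village]] [VP [V read] [CP [C whether] [S [NP [Det the] [N park]] [VP [V suspected] [NP [Det the] [N village]]]]]]]
The smallest constituent containing 'village read whether the park' is the S spanning 'a village read whether the park suspected the village'; no single node in the tree dominates exactly the given words.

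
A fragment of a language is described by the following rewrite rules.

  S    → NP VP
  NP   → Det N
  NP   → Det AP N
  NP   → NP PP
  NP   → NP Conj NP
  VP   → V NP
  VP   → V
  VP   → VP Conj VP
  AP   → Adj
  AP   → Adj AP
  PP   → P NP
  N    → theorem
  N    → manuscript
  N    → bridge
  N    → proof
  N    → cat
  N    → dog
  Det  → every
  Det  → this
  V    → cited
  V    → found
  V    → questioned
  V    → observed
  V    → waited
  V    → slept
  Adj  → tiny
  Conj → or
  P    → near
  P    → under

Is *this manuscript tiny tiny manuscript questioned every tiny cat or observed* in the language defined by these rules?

An N word can never sit immediately before an Adj word in any string this grammar generates, so the substring 'manuscript tiny' rules out a derivation.

Ungrammatical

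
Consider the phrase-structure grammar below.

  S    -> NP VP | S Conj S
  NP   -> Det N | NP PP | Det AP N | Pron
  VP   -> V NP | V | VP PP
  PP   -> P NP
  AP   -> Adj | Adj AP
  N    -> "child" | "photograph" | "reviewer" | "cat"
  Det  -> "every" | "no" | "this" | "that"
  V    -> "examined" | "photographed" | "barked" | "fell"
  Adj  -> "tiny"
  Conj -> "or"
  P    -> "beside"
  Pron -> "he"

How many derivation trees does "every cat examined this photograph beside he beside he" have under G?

5

Two of the 5 distinct bracketings:
[S [NP [Det every] [N cat]] [VP [V examined] [NP [NP [Det this] [N photograph]] [PP [P beside] [NP [NP [Pron he]] [PP [P beside] [NP [Pron he]]]]]]]]
[S [NP [Det every] [N cat]] [VP [V examined] [NP [NP [NP [Det this] [N photograph]] [PP [P beside] [NP [Pron he]]]] [PP [P beside] [NP [Pron he]]]]]]
The trees differ in how a recursive rule is bracketed over the same span.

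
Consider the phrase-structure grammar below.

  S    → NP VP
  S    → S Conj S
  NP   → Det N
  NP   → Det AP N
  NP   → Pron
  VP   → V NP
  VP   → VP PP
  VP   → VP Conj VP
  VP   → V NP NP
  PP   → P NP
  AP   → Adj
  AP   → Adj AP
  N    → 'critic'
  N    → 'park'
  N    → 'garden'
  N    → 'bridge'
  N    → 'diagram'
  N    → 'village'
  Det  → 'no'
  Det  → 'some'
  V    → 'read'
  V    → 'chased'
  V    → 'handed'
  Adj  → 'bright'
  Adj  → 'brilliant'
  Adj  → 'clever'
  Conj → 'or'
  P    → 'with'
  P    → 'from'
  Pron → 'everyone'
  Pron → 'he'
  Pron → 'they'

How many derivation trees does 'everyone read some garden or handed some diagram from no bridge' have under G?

2

The two bracketings:
[S [NP [Pron everyone]] [VP [VP [VP [V read] [NP [Det some] [N garden]]] [Conj or] [VP [V handed] [NP [Det some] [N diagram]]]] [PP [P from] [NP [Det no] [N bridge]]]]]
[S [NP [Pron everyone]] [VP [VP [V read] [NP [Det some] [N garden]]] [Conj or] [VP [VP [V handed] [NP [Det some] [N diagram]]] [PP [P from] [NP [Det no] [N bridge]]]]]]
The trees differ in how a recursive rule is bracketed over the same span.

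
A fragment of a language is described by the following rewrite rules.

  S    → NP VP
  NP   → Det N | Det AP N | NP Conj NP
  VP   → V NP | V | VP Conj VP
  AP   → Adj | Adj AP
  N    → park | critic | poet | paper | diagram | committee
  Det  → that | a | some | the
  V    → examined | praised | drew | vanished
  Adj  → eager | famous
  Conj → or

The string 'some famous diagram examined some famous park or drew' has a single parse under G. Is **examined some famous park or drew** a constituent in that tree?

[S [NP [Det some] [AP [Adj famous]] [N diagram]] [VP [VP [V examined] [NP [Det some] [AP [Adj famous]] [N park]]] [Conj or] [VP [V drew]]]]
The words 'examined some famous park or drew' are exhaustively dominated by a single VP node (built by VP → VP Conj VP), so they form a constituent.

Yes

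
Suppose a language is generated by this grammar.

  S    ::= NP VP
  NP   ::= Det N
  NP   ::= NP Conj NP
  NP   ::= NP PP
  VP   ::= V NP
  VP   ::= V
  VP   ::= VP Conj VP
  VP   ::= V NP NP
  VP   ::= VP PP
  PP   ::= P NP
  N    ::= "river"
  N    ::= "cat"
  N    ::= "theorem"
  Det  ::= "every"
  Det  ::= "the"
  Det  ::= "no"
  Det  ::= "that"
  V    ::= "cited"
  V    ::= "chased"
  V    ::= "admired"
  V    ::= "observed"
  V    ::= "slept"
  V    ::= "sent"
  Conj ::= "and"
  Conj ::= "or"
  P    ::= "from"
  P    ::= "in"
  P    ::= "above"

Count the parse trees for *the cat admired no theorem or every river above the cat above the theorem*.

Two of the 9 distinct bracketings:
[S [NP [Det the] [N cat]] [VP [V admired] [NP [NP [Det no] [N theorem]] [Conj or] [NP [NP [Det every] [N river]] [PP [P above] [NP [NP [Det the] [N cat]] [PP [P above] [NP [Det the] [N theorem]]]]]]]]]
[S [NP [Det the] [N cat]] [VP [V admired] [NP [NP [Det no] [N theorem]] [Conj or] [NP [NP [NP [Det every] [N river]] [PP [P above] [NP [Det the] [N cat]]]] [PP [P above] [NP [Det the] [N theorem]]]]]]]
The trees differ in how a recursive rule is bracketed over the same span.

9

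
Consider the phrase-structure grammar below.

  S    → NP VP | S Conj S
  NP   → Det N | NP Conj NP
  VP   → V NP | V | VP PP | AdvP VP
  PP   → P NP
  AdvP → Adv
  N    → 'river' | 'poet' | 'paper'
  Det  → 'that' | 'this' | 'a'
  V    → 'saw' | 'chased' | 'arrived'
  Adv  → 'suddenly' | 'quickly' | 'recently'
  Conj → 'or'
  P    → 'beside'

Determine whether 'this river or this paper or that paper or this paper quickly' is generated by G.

Ungrammatical

For S → NP VP, every NP-prefix leaves a non-VP remainder: after 'this river' the remainder is not a VP; after 'this river or this paper' the remainder is not a VP; after 'this river or this paper or that paper' the remainder is not a VP (and 1 more). The alternative S rule S → S Conj S likewise has no satisfying split.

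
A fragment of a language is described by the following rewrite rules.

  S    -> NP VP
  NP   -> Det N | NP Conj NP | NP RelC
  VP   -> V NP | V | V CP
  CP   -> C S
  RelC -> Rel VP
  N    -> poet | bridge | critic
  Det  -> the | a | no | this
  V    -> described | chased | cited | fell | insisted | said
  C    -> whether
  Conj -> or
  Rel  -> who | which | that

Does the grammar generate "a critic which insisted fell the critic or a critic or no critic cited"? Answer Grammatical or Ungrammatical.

Ungrammatical

For S → NP VP, every NP-prefix leaves a non-VP remainder: after 'a critic' the remainder is not a VP; after 'a critic which insisted' the remainder is not a VP.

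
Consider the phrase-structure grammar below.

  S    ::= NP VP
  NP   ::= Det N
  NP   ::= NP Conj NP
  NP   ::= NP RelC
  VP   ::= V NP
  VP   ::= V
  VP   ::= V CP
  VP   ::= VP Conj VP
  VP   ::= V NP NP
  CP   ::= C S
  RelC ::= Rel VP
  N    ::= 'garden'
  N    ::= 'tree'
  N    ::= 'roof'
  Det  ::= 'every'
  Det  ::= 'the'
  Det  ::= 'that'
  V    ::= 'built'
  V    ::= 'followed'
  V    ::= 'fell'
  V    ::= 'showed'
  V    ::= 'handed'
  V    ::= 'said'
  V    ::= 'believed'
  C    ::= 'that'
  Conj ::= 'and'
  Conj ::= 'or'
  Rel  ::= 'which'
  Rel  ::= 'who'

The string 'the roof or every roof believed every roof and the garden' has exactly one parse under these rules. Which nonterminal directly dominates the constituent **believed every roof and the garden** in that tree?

S
  NP
    NP
      Det: the
      N: roof
    Conj: or
    NP
      Det: every
      N: roof
  VP
    V: believed
    NP
      NP
        Det: every
        N: roof
      Conj: and
      NP
        Det: the
        N: garden
The span 'believed every roof and the garden' is the VP node built by VP → V NP.
Its mother is the S built by S → NP VP.

S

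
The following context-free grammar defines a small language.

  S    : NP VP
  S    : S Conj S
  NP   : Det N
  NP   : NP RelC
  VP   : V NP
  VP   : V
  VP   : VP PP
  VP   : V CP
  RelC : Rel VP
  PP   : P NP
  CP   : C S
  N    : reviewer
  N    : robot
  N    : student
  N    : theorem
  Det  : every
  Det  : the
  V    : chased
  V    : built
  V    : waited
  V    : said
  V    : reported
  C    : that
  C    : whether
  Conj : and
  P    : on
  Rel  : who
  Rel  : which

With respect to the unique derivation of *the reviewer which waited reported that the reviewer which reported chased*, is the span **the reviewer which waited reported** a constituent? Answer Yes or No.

[S [NP [NP [Det the] [N reviewer]] [RelC [Rel which] [VP [V waited]]]] [VP [V reported] [CP [C that] [S [NP [NP [Det the] [N reviewer]] [RelC [Rel which] [VP [V reported]]]] [VP [V chased]]]]]]
The smallest constituent containing 'the reviewer which waited reported' is the S spanning 'the reviewer which waited reported that the reviewer which reported chased'; no single node in the tree dominates exactly the given words.

No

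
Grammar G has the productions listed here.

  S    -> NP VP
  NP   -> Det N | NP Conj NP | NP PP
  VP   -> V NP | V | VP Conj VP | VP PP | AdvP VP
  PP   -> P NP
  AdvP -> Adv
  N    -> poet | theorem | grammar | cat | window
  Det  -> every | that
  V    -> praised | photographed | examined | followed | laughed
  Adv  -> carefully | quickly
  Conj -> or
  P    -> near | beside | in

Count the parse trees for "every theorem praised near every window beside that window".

The two bracketings:
[S [NP [Det every] [N theorem]] [VP [VP [V praised]] [PP [P near] [NP [NP [Det every] [N window]] [PP [P beside] [NP [Det that] [N window]]]]]]]
[S [NP [Det every] [N theorem]] [VP [VP [VP [V praised]] [PP [P near] [NP [Det every] [N window]]]] [PP [P beside] [NP [Det that] [N window]]]]]
The difference turns on whether NP → NP PP is used at the relevant span, versus an alternative expansion of NP.

2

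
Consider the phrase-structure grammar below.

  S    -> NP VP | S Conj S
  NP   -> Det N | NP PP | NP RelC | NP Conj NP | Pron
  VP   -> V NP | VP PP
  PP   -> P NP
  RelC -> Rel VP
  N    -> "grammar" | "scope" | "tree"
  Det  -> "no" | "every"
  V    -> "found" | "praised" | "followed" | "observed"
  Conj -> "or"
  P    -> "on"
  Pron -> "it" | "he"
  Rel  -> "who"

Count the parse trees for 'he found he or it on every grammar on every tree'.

9

Two of the 9 distinct bracketings:
[S [NP [Pron he]] [VP [V found] [NP [NP [NP [Pron he]] [Conj or] [NP [Pron it]]] [PP [P on] [NP [NP [Det every] [N grammar]] [PP [P on] [NP [Det every] [N tree]]]]]]]]
[S [NP [Pron he]] [VP [V found] [NP [NP [NP [NP [Pron he]] [Conj or] [NP [Pron it]]] [PP [P on] [NP [Det every] [N grammar]]]] [PP [P on] [NP [Det every] [N tree]]]]]]
The trees differ in how a recursive rule is bracketed over the same span.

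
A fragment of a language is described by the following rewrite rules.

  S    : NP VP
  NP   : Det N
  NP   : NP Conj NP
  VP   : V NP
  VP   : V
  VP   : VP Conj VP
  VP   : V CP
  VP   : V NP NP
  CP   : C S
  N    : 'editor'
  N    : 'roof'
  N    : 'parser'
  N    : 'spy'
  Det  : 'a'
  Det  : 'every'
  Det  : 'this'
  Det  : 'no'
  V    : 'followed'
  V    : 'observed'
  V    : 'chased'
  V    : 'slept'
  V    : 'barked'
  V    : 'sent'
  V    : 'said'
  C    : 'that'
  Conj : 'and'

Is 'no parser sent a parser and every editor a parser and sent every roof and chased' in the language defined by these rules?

Grammatical

[S [NP [Det no] [N parser]] [VP [VP [V sent] [NP [NP [Det a] [N parser]] [Conj and] [NP [Det every] [N editor]]] [NP [Det a] [N parser]]] [Conj and] [VP [VP [V sent] [NP [Det every] [N roof]]] [Conj and] [VP [V chased]]]]]
The bracketing above is licensed at every node by one of the given productions, with S at the root.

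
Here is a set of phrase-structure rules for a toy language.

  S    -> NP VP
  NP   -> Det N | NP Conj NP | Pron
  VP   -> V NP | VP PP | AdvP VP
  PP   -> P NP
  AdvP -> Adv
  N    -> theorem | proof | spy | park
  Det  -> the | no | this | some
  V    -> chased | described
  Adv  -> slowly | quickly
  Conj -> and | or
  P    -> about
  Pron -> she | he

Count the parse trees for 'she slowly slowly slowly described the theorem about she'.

4

Two of the 4 distinct bracketings:
[S [NP [Pron she]] [VP [VP [AdvP [Adv slowly]] [VP [AdvP [Adv slowly]] [VP [AdvP [Adv slowly]] [VP [V described] [NP [Det the] [N theorem]]]]]] [PP [P about] [NP [Pron she]]]]]
[S [NP [Pron she]] [VP [AdvP [Adv slowly]] [VP [VP [AdvP [Adv slowly]] [VP [AdvP [Adv slowly]] [VP [V described] [NP [Det the] [N theorem]]]]] [PP [P about] [NP [Pron she]]]]]]
The trees differ in how a recursive rule is bracketed over the same span.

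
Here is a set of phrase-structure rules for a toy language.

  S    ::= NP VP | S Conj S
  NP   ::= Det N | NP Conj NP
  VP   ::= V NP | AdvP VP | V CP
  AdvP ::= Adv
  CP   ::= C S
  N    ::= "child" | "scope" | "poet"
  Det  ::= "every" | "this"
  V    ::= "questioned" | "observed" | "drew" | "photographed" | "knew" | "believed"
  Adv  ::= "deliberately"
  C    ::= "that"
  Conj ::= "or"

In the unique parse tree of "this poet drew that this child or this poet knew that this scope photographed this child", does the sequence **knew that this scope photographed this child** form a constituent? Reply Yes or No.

[S [NP [Det this] [N poet]] [VP [V drew] [CP [C that] [S [NP [NP [Det this] [N child]] [Conj or] [NP [Det this] [N poet]]] [VP [V knew] [CP [C that] [S [NP [Det this] [N scope]] [VP [V photographed] [NP [Det this] [N child]]]]]]]]]]
The words 'knew that this scope photographed this child' are exhaustively dominated by a single VP node (built by VP → V CP), so they form a constituent.

Yes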